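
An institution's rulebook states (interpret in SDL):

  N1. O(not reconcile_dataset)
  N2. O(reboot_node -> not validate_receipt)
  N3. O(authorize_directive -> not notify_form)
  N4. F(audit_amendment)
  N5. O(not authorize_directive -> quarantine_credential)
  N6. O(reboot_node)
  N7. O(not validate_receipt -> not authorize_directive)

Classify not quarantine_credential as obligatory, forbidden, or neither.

Forbidden

Premise 6 gives O(reboot_node).
Applying K to premise 2 (O(reboot_node -> not validate_receipt)) and O(reboot_node) yields O(not validate_receipt).
From O(not validate_receipt) and premise 7, O(not validate_receipt -> not authorize_directive), we obtain O(not authorize_directive).
Applying K to premise 5 (O(not authorize_directive -> quarantine_credential)) and O(not authorize_directive) yields O(quarantine_credential).
Premises 1, 3, 4 do not contribute to this derivation.
Thus O(quarantine_credential), which is F(not quarantine_credential): not quarantine_credential is forbidden.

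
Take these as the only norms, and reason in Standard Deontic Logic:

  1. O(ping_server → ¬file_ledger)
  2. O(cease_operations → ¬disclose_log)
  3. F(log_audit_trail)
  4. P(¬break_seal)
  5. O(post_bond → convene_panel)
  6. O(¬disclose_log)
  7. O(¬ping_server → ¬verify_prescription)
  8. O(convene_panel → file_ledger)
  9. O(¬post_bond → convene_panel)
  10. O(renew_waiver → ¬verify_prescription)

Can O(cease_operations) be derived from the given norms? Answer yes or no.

Premise 2 is O(cease_operations → ¬disclose_log); even if O(¬disclose_log) held, inferring O(cease_operations) would be affirming the consequent — invalid.
No other premise forces O(cease_operations). An ideal world satisfying every premise can still have cease_operations false, so O(cease_operations) is not derivable.

No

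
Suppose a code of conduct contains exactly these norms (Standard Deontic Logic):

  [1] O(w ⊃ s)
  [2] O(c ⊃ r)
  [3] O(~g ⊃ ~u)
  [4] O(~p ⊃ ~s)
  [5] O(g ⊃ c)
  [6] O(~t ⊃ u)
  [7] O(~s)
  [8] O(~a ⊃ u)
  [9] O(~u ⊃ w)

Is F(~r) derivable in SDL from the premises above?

Premise 7 gives O(~s).
Premise 1 is O(w ⊃ s); contrapositively O(~s ⊃ ~w). Since O(~s) holds, K gives O(~w).
The contrapositive of premise 9 (O(~u ⊃ w)) is O(~w ⊃ u), and O(~w) is already established, so O(u).
The contrapositive of premise 3 (O(~g ⊃ ~u)) is O(u ⊃ g), and O(u) is already established, so O(g).
With premise 5, O(g ⊃ c), the K-axiom yields O(c).
From O(c) and premise 2, O(c ⊃ r), we obtain O(r).
Premises 4, 6, 8 do not contribute to this derivation.
So O(r) holds, i.e. F(~r). The claim follows.

Yes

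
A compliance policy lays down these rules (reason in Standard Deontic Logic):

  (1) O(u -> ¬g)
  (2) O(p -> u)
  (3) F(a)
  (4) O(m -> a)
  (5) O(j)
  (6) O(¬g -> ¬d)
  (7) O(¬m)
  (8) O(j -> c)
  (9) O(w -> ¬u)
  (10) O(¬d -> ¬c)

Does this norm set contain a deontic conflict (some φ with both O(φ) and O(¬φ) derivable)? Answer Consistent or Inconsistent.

Premise 4 is O(m -> a), but O(m) is not derivable from the premises, so it does not yield O(a).
So O(a) is not derivable, and the apparent clash with O(¬a) does not arise.
A world satisfying every obligation exists (e.g. a=false, c=true, d=true, g=true, j=true, m=false, p=false, u=false, w=false); no atom is both obligatory and forbidden, so the set is consistent.

Consistent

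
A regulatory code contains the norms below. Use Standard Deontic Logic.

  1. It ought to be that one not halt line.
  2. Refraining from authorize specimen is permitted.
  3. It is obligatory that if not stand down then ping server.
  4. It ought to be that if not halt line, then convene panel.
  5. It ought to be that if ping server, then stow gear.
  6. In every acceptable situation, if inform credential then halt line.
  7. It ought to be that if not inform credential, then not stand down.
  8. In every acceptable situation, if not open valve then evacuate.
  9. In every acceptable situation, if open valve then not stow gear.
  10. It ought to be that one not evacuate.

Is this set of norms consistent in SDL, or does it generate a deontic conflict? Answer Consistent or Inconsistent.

Inconsistent

From premise 10 we have O(¬evacuate).
Premise 8, O(¬open_valve → evacuate), contraposes to O(¬evacuate → open_valve); with O(¬evacuate) we get O(open_valve).
With premise 9, O(open_valve → ¬stow_gear), the K-axiom yields O(¬stow_gear).
Premise 5 is O(ping_server → stow_gear); contrapositively O(¬stow_gear → ¬ping_server). Since O(¬stow_gear) holds, K gives O(¬ping_server).
Premise 3 is O(¬stand_down → ping_server); contrapositively O(¬ping_server → stand_down). Since O(¬ping_server) holds, K gives O(stand_down).
Premise 7 is O(¬inform_credential → ¬stand_down); contrapositively O(stand_down → inform_credential). Since O(stand_down) holds, K gives O(inform_credential).
Premise 6 is O(inform_credential → halt_line); since O(inform_credential), deontic closure gives O(halt_line).
But premise 1 directly asserts O(¬halt_line).
We now have both O(halt_line) and O(¬halt_line) — halt_line is simultaneously obligatory and forbidden, violating the D-axiom.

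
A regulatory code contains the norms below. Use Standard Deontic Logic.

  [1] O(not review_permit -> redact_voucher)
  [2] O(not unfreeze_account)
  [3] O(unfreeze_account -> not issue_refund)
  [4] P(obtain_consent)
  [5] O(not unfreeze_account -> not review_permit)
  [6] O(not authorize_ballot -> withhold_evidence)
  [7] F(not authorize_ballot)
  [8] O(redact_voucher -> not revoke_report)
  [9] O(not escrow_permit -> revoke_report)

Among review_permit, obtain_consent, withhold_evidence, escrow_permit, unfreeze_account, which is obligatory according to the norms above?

Premise 2 gives O(not unfreeze_account).
Applying K to premise 5 (O(not unfreeze_account -> not review_permit)) and O(not unfreeze_account) yields O(not review_permit).
Premise 1 is O(not review_permit -> redact_voucher); since O(not review_permit), deontic closure gives O(redact_voucher).
From O(redact_voucher) and premise 8, O(redact_voucher -> not revoke_report), we obtain O(not revoke_report).
Premise 9 is O(not escrow_permit -> revoke_report); contrapositively O(not revoke_report -> escrow_permit). Since O(not revoke_report) holds, K gives O(escrow_permit).
So O(escrow_permit) holds — escrow_permit is obligatory. None of the other listed options is made obligatory by any chain of premises.

escrow_permit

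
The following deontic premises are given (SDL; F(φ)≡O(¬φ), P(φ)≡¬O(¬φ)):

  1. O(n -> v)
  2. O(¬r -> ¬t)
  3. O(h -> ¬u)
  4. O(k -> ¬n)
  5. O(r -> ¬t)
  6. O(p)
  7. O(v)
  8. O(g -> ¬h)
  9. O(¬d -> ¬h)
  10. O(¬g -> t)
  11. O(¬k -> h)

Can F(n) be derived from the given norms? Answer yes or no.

Premises 2 and 5 are O(¬r -> ¬t) and O(r -> ¬t); every ideal world satisfies ¬r or r, so in either case ¬t holds — hence O(¬t).
Premise 10, O(¬g -> t), contraposes to O(¬t -> g); with O(¬t) we get O(g).
Premise 8 is O(g -> ¬h); since O(g), deontic closure gives O(¬h).
Premise 11, O(¬k -> h), contraposes to O(¬h -> k); with O(¬h) we get O(k).
Premise 4 is O(k -> ¬n); since O(k), deontic closure gives O(¬n).
Premises 1, 3, 6, 7, 9 do not contribute to this derivation.
So O(¬n) holds, i.e. F(n). The claim follows.

Yes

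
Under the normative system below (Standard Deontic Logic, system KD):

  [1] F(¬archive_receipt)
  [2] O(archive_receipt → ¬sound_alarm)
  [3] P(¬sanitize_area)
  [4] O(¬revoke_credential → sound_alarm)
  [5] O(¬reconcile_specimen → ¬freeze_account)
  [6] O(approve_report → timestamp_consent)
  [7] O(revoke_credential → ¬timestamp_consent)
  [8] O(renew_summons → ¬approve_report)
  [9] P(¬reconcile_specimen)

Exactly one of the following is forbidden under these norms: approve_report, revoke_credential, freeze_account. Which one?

Premise 1 is F(¬archive_receipt), i.e. O(archive_receipt).
Premise 2 is O(archive_receipt → ¬sound_alarm); since O(archive_receipt), deontic closure gives O(¬sound_alarm).
Premise 4, O(¬revoke_credential → sound_alarm), contraposes to O(¬sound_alarm → revoke_credential); with O(¬sound_alarm) we get O(revoke_credential).
From O(revoke_credential) and premise 7, O(revoke_credential → ¬timestamp_consent), we obtain O(¬timestamp_consent).
The contrapositive of premise 6 (O(approve_report → timestamp_consent)) is O(¬timestamp_consent → ¬approve_report), and O(¬timestamp_consent) is already established, so O(¬approve_report).
So O(¬approve_report) holds, i.e. approve_report is forbidden. None of the other listed options is forbidden under the premises.

approve_report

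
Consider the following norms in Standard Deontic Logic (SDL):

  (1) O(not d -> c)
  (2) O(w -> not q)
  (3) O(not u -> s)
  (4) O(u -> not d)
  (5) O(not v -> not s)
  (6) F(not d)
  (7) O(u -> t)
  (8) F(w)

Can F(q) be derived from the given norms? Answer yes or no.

No

Premise 2 is O(w -> not q), but O(w) is not derivable from the premises, so it does not yield O(not q).
No other premise forces O(not q). An ideal world satisfying every premise can still have q true, so F(q) is not derivable.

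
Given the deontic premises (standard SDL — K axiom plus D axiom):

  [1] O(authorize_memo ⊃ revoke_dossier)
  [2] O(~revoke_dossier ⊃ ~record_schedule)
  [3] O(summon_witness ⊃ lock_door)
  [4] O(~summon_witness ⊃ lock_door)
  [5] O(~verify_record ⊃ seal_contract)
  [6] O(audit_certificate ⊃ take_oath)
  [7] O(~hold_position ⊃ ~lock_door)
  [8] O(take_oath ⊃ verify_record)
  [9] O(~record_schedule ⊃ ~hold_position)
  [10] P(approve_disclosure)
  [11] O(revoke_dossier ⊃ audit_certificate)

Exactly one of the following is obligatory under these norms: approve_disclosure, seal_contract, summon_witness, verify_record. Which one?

By case analysis on summon_witness: premise 3 gives O(summon_witness ⊃ lock_door) and premise 4 gives O(~summon_witness ⊃ lock_door), so O(lock_door) either way.
The contrapositive of premise 7 (O(~hold_position ⊃ ~lock_door)) is O(lock_door ⊃ hold_position), and O(lock_door) is already established, so O(hold_position).
Premise 9, O(~record_schedule ⊃ ~hold_position), contraposes to O(hold_position ⊃ record_schedule); with O(hold_position) we get O(record_schedule).
The contrapositive of premise 2 (O(~revoke_dossier ⊃ ~record_schedule)) is O(record_schedule ⊃ revoke_dossier), and O(record_schedule) is already established, so O(revoke_dossier).
With premise 11, O(revoke_dossier ⊃ audit_certificate), the K-axiom yields O(audit_certificate).
With premise 6, O(audit_certificate ⊃ take_oath), the K-axiom yields O(take_oath).
From O(take_oath) and premise 8, O(take_oath ⊃ verify_record), we obtain O(verify_record).
So O(verify_record) holds — verify_record is obligatory. None of the other listed options is made obligatory by any chain of premises.

verify_record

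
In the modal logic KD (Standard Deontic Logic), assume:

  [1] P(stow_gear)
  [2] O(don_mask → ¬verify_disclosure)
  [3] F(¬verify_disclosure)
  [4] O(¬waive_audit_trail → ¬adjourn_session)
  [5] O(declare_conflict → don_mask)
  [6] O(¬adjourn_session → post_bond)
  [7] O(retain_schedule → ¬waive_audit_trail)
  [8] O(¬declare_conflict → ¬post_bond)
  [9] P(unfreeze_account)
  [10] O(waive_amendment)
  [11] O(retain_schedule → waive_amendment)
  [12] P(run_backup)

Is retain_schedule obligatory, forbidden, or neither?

F(¬verify_disclosure) at premise 3 means O(verify_disclosure).
The contrapositive of premise 2 (O(don_mask → ¬verify_disclosure)) is O(verify_disclosure → ¬don_mask), and O(verify_disclosure) is already established, so O(¬don_mask).
Premise 5 is O(declare_conflict → don_mask); contrapositively O(¬don_mask → ¬declare_conflict). Since O(¬don_mask) holds, K gives O(¬declare_conflict).
From O(¬declare_conflict) and premise 8, O(¬declare_conflict → ¬post_bond), we obtain O(¬post_bond).
The contrapositive of premise 6 (O(¬adjourn_session → post_bond)) is O(¬post_bond → adjourn_session), and O(¬post_bond) is already established, so O(adjourn_session).
The contrapositive of premise 4 (O(¬waive_audit_trail → ¬adjourn_session)) is O(adjourn_session → waive_audit_trail), and O(adjourn_session) is already established, so O(waive_audit_trail).
The contrapositive of premise 7 (O(retain_schedule → ¬waive_audit_trail)) is O(waive_audit_trail → ¬retain_schedule), and O(waive_audit_trail) is already established, so O(¬retain_schedule).
Premises 1, 9, 10, 11, 12 do not contribute to this derivation.
Thus O(¬retain_schedule), which is F(retain_schedule): retain_schedule is forbidden.

Forbidden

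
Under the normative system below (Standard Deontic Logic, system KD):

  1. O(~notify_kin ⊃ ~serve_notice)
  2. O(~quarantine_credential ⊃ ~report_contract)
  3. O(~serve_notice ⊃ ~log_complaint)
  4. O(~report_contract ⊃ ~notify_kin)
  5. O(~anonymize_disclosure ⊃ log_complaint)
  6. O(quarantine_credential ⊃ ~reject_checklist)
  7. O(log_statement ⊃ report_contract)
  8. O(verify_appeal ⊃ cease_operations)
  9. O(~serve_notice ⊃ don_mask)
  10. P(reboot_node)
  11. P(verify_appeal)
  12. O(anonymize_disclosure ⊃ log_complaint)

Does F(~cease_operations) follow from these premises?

Premise 8 is O(verify_appeal ⊃ cease_operations), but O(verify_appeal) is not derivable from the premises (the permission P(verify_appeal) asserts only ~O(~verify_appeal), not O(verify_appeal)), so it does not yield O(cease_operations).
No other premise forces O(cease_operations). An ideal world satisfying every premise can still have ~cease_operations true, so F(~cease_operations) is not derivable.

No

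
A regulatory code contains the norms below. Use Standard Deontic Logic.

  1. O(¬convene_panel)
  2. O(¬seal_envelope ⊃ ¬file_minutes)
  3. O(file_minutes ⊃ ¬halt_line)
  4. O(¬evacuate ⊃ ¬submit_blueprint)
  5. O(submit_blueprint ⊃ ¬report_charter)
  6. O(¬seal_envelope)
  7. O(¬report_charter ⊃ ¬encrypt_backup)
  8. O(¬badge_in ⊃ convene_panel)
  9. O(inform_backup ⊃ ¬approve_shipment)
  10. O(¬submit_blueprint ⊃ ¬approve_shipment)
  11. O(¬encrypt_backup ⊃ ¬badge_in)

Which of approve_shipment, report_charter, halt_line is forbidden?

Premise 1 states O(¬convene_panel) outright.
The contrapositive of premise 8 (O(¬badge_in ⊃ convene_panel)) is O(¬convene_panel ⊃ badge_in), and O(¬convene_panel) is already established, so O(badge_in).
Premise 11, O(¬encrypt_backup ⊃ ¬badge_in), contraposes to O(badge_in ⊃ encrypt_backup); with O(badge_in) we get O(encrypt_backup).
Premise 7 is O(¬report_charter ⊃ ¬encrypt_backup); contrapositively O(encrypt_backup ⊃ report_charter). Since O(encrypt_backup) holds, K gives O(report_charter).
The contrapositive of premise 5 (O(submit_blueprint ⊃ ¬report_charter)) is O(report_charter ⊃ ¬submit_blueprint), and O(report_charter) is already established, so O(¬submit_blueprint).
Applying K to premise 10 (O(¬submit_blueprint ⊃ ¬approve_shipment)) and O(¬submit_blueprint) yields O(¬approve_shipment).
So O(¬approve_shipment) holds, i.e. approve_shipment is forbidden. None of the other listed options is forbidden under the premises.

approve_shipment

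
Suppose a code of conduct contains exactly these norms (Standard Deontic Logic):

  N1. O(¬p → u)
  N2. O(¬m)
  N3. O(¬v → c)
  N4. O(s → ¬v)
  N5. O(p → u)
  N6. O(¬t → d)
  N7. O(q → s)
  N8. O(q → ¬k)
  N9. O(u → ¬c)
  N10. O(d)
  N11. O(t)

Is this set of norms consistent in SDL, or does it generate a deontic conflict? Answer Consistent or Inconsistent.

Premise 6 is O(¬t → d); even if O(d) held, inferring O(¬t) would be affirming the consequent — invalid.
So O(¬t) is not derivable, and the apparent clash with O(t) does not arise.
A world satisfying every obligation exists (e.g. c=false, d=true, k=false, m=false, p=false, q=false, s=false, t=true, u=true, v=true); no atom is both obligatory and forbidden, so the set is consistent.

Consistent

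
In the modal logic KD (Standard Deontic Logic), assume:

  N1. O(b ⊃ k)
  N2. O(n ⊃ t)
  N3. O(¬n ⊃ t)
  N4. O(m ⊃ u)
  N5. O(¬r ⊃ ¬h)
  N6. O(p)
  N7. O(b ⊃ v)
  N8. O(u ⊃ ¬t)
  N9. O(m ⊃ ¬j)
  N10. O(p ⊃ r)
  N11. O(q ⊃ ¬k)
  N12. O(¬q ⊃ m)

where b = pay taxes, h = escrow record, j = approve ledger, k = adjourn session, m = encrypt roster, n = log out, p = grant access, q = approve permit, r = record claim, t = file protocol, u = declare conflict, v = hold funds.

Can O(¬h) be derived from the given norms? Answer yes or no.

Premise 5 is O(¬r ⊃ ¬h), but O(¬r) is not derivable from the premises, so it does not yield O(¬h).
No other premise forces O(¬h). An ideal world satisfying every premise can still have ¬h false, so O(¬h) is not derivable.

No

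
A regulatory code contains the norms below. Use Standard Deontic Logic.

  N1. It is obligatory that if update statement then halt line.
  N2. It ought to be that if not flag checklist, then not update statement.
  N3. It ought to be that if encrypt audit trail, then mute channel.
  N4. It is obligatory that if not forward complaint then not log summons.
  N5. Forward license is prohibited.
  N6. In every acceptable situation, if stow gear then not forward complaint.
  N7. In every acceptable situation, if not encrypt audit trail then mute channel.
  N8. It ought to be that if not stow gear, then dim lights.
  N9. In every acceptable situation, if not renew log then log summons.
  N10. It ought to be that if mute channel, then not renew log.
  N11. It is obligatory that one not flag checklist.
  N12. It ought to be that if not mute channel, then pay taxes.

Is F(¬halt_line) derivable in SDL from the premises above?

Premise 1 is O(update_statement → halt_line), but O(update_statement) is not derivable from the premises, so it does not yield O(halt_line).
No other premise forces O(halt_line). An ideal world satisfying every premise can still have ¬halt_line true, so F(¬halt_line) is not derivable.

No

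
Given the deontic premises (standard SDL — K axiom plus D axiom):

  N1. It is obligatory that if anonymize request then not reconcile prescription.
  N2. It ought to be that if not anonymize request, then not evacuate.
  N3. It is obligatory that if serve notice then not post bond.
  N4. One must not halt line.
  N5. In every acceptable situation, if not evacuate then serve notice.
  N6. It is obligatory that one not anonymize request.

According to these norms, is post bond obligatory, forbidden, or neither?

Forbidden

Premise 6 gives O(¬anonymize_request).
Premise 2 is O(¬anonymize_request → ¬evacuate); since O(¬anonymize_request), deontic closure gives O(¬evacuate).
Premise 5 is O(¬evacuate → serve_notice); since O(¬evacuate), deontic closure gives O(serve_notice).
Premise 3 is O(serve_notice → ¬post_bond); since O(serve_notice), deontic closure gives O(¬post_bond).
Premises 1, 4 do not contribute to this derivation.
Thus O(¬post_bond), which is F(post_bond): post_bond is forbidden.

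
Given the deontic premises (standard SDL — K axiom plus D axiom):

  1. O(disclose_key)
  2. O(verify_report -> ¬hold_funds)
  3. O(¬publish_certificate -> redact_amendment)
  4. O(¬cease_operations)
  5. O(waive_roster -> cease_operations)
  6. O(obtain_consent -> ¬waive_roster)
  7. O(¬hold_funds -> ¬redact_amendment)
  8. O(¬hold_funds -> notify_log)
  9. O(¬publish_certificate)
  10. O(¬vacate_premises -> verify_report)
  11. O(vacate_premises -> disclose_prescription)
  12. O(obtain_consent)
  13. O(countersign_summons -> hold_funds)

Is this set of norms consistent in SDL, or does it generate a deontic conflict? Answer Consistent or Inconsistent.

Consistent

Premise 5 is O(waive_roster -> cease_operations), but O(waive_roster) is not derivable from the premises, so it does not yield O(cease_operations).
So O(cease_operations) is not derivable, and the apparent clash with O(¬cease_operations) does not arise.
A world satisfying every obligation exists (e.g. cease_operations=false, countersign_summons=false, disclose_key=true, disclose_prescription=true, hold_funds=true, notify_log=false, obtain_consent=true, publish_certificate=false, redact_amendment=true, vacate_premises=true, verify_report=false, waive_roster=false); no atom is both obligatory and forbidden, so the set is consistent.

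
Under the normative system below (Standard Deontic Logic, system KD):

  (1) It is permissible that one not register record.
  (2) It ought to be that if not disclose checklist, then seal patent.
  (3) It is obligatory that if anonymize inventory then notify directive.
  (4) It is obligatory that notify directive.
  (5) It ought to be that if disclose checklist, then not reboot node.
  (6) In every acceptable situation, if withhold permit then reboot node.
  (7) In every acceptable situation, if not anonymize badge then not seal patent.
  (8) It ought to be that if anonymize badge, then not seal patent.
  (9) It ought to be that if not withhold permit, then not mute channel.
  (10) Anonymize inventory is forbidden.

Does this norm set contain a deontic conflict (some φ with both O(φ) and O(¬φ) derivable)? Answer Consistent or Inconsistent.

Consistent

Premise 3 is O(anonymize_inventory → notify_directive); even if O(notify_directive) held, inferring O(anonymize_inventory) would be affirming the consequent — invalid.
So O(anonymize_inventory) is not derivable, and the apparent clash with O(¬anonymize_inventory) does not arise.
A world satisfying every obligation exists (e.g. anonymize_badge=false, anonymize_inventory=false, disclose_checklist=true, mute_channel=false, notify_directive=true, reboot_node=false, register_record=false, seal_patent=false, withhold_permit=false); no atom is both obligatory and forbidden, so the set is consistent.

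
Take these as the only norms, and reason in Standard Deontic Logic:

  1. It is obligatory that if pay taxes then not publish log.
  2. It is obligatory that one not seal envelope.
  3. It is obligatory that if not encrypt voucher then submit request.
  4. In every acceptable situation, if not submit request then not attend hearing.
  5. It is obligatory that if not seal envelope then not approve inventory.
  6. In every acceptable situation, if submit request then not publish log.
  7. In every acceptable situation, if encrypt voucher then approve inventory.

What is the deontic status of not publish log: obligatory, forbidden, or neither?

Premise 2 gives O(¬seal_envelope).
Applying K to premise 5 (O(¬seal_envelope → ¬approve_inventory)) and O(¬seal_envelope) yields O(¬approve_inventory).
Premise 7 is O(encrypt_voucher → approve_inventory); contrapositively O(¬approve_inventory → ¬encrypt_voucher). Since O(¬approve_inventory) holds, K gives O(¬encrypt_voucher).
Applying K to premise 3 (O(¬encrypt_voucher → submit_request)) and O(¬encrypt_voucher) yields O(submit_request).
With premise 6, O(submit_request → ¬publish_log), the K-axiom yields O(¬publish_log).
Premises 1, 4 do not contribute to this derivation.
Hence ¬publish_log is obligatory.

Obligatory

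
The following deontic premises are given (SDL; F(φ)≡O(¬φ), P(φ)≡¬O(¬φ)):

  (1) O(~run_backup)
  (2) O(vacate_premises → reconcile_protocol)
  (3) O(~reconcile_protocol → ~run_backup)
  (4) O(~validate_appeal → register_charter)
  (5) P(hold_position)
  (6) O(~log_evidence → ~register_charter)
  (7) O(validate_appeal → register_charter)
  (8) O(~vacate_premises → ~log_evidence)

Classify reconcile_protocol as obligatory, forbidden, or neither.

Premises 4 and 7 cover both cases: O(~validate_appeal → register_charter) and O(validate_appeal → register_charter). Since ~validate_appeal ∨ validate_appeal is a tautology, O(register_charter) follows.
Premise 6 is O(~log_evidence → ~register_charter); contrapositively O(register_charter → log_evidence). Since O(register_charter) holds, K gives O(log_evidence).
Premise 8 is O(~vacate_premises → ~log_evidence); contrapositively O(log_evidence → vacate_premises). Since O(log_evidence) holds, K gives O(vacate_premises).
From O(vacate_premises) and premise 2, O(vacate_premises → reconcile_protocol), we obtain O(reconcile_protocol).
Premises 1, 3, 5 do not contribute to this derivation.
Hence reconcile_protocol is obligatory.

Obligatory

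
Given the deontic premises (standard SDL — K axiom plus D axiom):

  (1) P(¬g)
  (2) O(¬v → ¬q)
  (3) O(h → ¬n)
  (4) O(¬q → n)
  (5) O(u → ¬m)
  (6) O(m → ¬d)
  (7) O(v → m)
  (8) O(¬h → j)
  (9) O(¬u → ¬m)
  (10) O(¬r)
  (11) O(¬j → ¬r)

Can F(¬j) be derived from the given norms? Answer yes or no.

Yes

By case analysis on u: premise 5 gives O(u → ¬m) and premise 9 gives O(¬u → ¬m), so O(¬m) either way.
The contrapositive of premise 7 (O(v → m)) is O(¬m → ¬v), and O(¬m) is already established, so O(¬v).
Premise 2 is O(¬v → ¬q); since O(¬v), deontic closure gives O(¬q).
With premise 4, O(¬q → n), the K-axiom yields O(n).
Premise 3, O(h → ¬n), contraposes to O(n → ¬h); with O(n) we get O(¬h).
Premise 8 is O(¬h → j); since O(¬h), deontic closure gives O(j).
Premises 1, 6, 10, 11 do not contribute to this derivation.
So O(j) holds, i.e. F(¬j). The claim follows.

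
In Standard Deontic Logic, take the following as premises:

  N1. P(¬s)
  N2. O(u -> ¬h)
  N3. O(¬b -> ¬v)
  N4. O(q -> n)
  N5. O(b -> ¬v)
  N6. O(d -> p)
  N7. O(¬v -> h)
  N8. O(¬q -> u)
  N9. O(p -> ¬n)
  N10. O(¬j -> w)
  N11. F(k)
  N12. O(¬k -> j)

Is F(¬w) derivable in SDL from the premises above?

Premise 10 is O(¬j -> w), but O(¬j) is not derivable from the premises, so it does not yield O(w).
No other premise forces O(w). An ideal world satisfying every premise can still have ¬w true, so F(¬w) is not derivable.

No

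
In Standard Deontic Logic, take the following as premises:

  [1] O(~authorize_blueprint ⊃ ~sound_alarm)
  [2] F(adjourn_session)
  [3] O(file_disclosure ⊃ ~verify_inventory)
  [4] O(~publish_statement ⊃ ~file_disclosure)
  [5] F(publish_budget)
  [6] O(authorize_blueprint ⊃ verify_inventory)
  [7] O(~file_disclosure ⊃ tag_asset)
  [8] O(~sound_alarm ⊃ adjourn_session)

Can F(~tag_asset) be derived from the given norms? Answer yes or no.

Yes

Premise 2, F(adjourn_session), is equivalent to O(~adjourn_session).
Premise 8, O(~sound_alarm ⊃ adjourn_session), contraposes to O(~adjourn_session ⊃ sound_alarm); with O(~adjourn_session) we get O(sound_alarm).
Premise 1 is O(~authorize_blueprint ⊃ ~sound_alarm); contrapositively O(sound_alarm ⊃ authorize_blueprint). Since O(sound_alarm) holds, K gives O(authorize_blueprint).
Premise 6 is O(authorize_blueprint ⊃ verify_inventory); since O(authorize_blueprint), deontic closure gives O(verify_inventory).
The contrapositive of premise 3 (O(file_disclosure ⊃ ~verify_inventory)) is O(verify_inventory ⊃ ~file_disclosure), and O(verify_inventory) is already established, so O(~file_disclosure).
Premise 7 is O(~file_disclosure ⊃ tag_asset); since O(~file_disclosure), deontic closure gives O(tag_asset).
Premises 4, 5 do not contribute to this derivation.
So O(tag_asset) holds, i.e. F(~tag_asset). The claim follows.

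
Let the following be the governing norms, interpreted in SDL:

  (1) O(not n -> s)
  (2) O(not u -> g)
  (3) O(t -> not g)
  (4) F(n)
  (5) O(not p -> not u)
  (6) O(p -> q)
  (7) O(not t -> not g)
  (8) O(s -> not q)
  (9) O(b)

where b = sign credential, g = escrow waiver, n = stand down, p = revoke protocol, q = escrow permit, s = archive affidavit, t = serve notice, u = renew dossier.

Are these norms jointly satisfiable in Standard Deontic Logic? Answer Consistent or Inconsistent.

Premises 3 and 7 are O(t -> not g) and O(not t -> not g); every ideal world satisfies t or not t, so in either case not g holds — hence O(not g).
The contrapositive of premise 2 (O(not u -> g)) is O(not g -> u), and O(not g) is already established, so O(u).
Premise 5, O(not p -> not u), contraposes to O(u -> p); with O(u) we get O(p).
Premise 6 is O(p -> q); since O(p), deontic closure gives O(q).
The contrapositive of premise 8 (O(s -> not q)) is O(q -> not s), and O(q) is already established, so O(not s).
The contrapositive of premise 1 (O(not n -> s)) is O(not s -> n), and O(not s) is already established, so O(n).
However, F(n) at premise 4 amounts to O(not n).
We now have both O(n) and O(not n) — n is simultaneously obligatory and forbidden, violating the D-axiom.

Inconsistent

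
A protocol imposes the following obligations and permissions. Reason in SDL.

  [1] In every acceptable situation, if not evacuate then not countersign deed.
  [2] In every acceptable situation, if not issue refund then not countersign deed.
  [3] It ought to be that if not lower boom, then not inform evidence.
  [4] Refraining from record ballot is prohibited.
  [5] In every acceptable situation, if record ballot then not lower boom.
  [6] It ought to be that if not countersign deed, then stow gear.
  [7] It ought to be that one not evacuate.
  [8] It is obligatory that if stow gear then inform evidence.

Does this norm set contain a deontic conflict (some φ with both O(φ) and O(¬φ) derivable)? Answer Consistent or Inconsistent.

Inconsistent

Premise 7 gives O(¬evacuate).
Applying K to premise 1 (O(¬evacuate → ¬countersign_deed)) and O(¬evacuate) yields O(¬countersign_deed).
From O(¬countersign_deed) and premise 6, O(¬countersign_deed → stow_gear), we obtain O(stow_gear).
With premise 8, O(stow_gear → inform_evidence), the K-axiom yields O(inform_evidence).
The contrapositive of premise 3 (O(¬lower_boom → ¬inform_evidence)) is O(inform_evidence → lower_boom), and O(inform_evidence) is already established, so O(lower_boom).
Premise 5, O(record_ballot → ¬lower_boom), contraposes to O(lower_boom → ¬record_ballot); with O(lower_boom) we get O(¬record_ballot).
However, F(¬record_ballot) at premise 4 amounts to O(record_ballot).
We now have both O(¬record_ballot) and O(record_ballot) — record_ballot is simultaneously obligatory and forbidden, violating the D-axiom.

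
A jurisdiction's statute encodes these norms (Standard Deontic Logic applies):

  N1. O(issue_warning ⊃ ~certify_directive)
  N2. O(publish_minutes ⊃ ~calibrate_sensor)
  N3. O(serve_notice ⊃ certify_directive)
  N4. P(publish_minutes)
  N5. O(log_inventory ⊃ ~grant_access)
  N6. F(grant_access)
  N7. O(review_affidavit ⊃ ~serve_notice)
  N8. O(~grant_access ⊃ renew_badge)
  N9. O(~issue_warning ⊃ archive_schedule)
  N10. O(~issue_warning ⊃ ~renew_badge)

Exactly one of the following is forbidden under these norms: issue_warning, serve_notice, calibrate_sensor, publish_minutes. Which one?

serve_notice

Premise 6 is F(grant_access), i.e. O(~grant_access).
Premise 8 is O(~grant_access ⊃ renew_badge); since O(~grant_access), deontic closure gives O(renew_badge).
The contrapositive of premise 10 (O(~issue_warning ⊃ ~renew_badge)) is O(renew_badge ⊃ issue_warning), and O(renew_badge) is already established, so O(issue_warning).
Premise 1 is O(issue_warning ⊃ ~certify_directive); since O(issue_warning), deontic closure gives O(~certify_directive).
Premise 3 is O(serve_notice ⊃ certify_directive); contrapositively O(~certify_directive ⊃ ~serve_notice). Since O(~certify_directive) holds, K gives O(~serve_notice).
So O(~serve_notice) holds, i.e. serve_notice is forbidden. None of the other listed options is forbidden under the premises.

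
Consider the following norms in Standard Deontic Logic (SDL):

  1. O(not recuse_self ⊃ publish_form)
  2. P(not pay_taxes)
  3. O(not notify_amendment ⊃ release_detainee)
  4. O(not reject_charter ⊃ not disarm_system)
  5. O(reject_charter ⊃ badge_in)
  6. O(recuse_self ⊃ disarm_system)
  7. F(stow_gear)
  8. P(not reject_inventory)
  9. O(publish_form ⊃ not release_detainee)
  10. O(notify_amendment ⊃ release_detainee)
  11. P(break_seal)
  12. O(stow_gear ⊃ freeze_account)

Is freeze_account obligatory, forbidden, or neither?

Neither

Premise 12 is O(stow_gear ⊃ freeze_account), but O(stow_gear) is not derivable from the premises, so it does not yield O(freeze_account).
No premise or chain of K-axiom applications forces O(freeze_account), and none forces O(not freeze_account). So freeze_account is neither obligatory nor forbidden under these norms.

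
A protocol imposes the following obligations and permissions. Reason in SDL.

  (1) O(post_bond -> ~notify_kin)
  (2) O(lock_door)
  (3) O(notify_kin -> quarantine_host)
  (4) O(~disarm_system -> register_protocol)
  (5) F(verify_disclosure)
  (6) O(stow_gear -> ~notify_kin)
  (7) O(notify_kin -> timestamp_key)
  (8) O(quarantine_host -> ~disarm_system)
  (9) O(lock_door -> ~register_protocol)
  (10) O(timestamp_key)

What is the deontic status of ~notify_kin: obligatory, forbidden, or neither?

Premise 2 gives O(lock_door).
Applying K to premise 9 (O(lock_door -> ~register_protocol)) and O(lock_door) yields O(~register_protocol).
Premise 4, O(~disarm_system -> register_protocol), contraposes to O(~register_protocol -> disarm_system); with O(~register_protocol) we get O(disarm_system).
The contrapositive of premise 8 (O(quarantine_host -> ~disarm_system)) is O(disarm_system -> ~quarantine_host), and O(disarm_system) is already established, so O(~quarantine_host).
Premise 3 is O(notify_kin -> quarantine_host); contrapositively O(~quarantine_host -> ~notify_kin). Since O(~quarantine_host) holds, K gives O(~notify_kin).
Premises 1, 5, 6, 7, 10 do not contribute to this derivation.
Hence ~notify_kin is obligatory.

Obligatory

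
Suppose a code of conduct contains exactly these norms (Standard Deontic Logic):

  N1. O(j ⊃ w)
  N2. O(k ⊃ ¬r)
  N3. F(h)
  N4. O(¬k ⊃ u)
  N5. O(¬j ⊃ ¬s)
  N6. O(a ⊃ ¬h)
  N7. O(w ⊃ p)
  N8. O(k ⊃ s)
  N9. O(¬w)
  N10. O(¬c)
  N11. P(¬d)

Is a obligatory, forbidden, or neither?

Neither

Premise 6 is O(a ⊃ ¬h); even if O(¬h) held, inferring O(a) would be affirming the consequent — invalid.
No premise or chain of K-axiom applications forces O(a), and none forces O(¬a). So a is neither obligatory nor forbidden under these norms.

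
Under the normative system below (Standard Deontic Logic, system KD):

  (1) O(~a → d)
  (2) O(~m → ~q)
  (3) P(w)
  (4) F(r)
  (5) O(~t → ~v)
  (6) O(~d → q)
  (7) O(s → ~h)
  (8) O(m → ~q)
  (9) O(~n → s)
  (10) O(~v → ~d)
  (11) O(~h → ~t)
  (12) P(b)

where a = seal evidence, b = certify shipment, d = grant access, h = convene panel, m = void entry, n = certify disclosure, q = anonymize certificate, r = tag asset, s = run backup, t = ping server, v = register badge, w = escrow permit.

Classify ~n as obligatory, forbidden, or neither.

Forbidden

By case analysis on m: premise 8 gives O(m → ~q) and premise 2 gives O(~m → ~q), so O(~q) either way.
The contrapositive of premise 6 (O(~d → q)) is O(~q → d), and O(~q) is already established, so O(d).
Premise 10 is O(~v → ~d); contrapositively O(d → v). Since O(d) holds, K gives O(v).
The contrapositive of premise 5 (O(~t → ~v)) is O(v → t), and O(v) is already established, so O(t).
Premise 11 is O(~h → ~t); contrapositively O(t → h). Since O(t) holds, K gives O(h).
Premise 7 is O(s → ~h); contrapositively O(h → ~s). Since O(h) holds, K gives O(~s).
The contrapositive of premise 9 (O(~n → s)) is O(~s → n), and O(~s) is already established, so O(n).
Premises 1, 3, 4, 12 do not contribute to this derivation.
Thus O(n), which is F(~n): ~n is forbidden.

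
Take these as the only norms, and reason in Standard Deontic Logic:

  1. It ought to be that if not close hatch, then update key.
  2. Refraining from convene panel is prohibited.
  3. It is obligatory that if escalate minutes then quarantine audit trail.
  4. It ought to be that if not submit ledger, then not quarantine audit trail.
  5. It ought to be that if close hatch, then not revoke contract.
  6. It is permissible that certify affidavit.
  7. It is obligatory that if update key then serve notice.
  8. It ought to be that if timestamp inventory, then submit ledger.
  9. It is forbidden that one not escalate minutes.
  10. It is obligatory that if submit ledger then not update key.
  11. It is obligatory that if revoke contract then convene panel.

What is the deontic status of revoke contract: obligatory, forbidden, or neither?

Premise 9 is F(¬escalate_minutes), i.e. O(escalate_minutes).
With premise 3, O(escalate_minutes → quarantine_audit_trail), the K-axiom yields O(quarantine_audit_trail).
Premise 4, O(¬submit_ledger → ¬quarantine_audit_trail), contraposes to O(quarantine_audit_trail → submit_ledger); with O(quarantine_audit_trail) we get O(submit_ledger).
Premise 10 is O(submit_ledger → ¬update_key); since O(submit_ledger), deontic closure gives O(¬update_key).
Premise 1, O(¬close_hatch → update_key), contraposes to O(¬update_key → close_hatch); with O(¬update_key) we get O(close_hatch).
With premise 5, O(close_hatch → ¬revoke_contract), the K-axiom yields O(¬revoke_contract).
Premises 2, 6, 7, 8, 11 do not contribute to this derivation.
Thus O(¬revoke_contract), which is F(revoke_contract): revoke_contract is forbidden.

Forbidden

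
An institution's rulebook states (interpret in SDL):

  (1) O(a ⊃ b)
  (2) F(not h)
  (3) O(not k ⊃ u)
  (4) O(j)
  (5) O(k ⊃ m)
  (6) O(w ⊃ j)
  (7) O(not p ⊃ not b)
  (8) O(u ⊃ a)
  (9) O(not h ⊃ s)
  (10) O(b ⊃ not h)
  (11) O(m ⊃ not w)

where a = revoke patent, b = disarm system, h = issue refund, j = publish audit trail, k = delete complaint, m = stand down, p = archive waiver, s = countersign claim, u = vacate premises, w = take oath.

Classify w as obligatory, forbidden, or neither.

F(not h) at premise 2 means O(h).
The contrapositive of premise 10 (O(b ⊃ not h)) is O(h ⊃ not b), and O(h) is already established, so O(not b).
The contrapositive of premise 1 (O(a ⊃ b)) is O(not b ⊃ not a), and O(not b) is already established, so O(not a).
Premise 8, O(u ⊃ a), contraposes to O(not a ⊃ not u); with O(not a) we get O(not u).
The contrapositive of premise 3 (O(not k ⊃ u)) is O(not u ⊃ k), and O(not u) is already established, so O(k).
Applying K to premise 5 (O(k ⊃ m)) and O(k) yields O(m).
From O(m) and premise 11, O(m ⊃ not w), we obtain O(not w).
Premises 4, 6, 7, 9 do not contribute to this derivation.
Thus O(not w), which is F(w): w is forbidden.

Forbidden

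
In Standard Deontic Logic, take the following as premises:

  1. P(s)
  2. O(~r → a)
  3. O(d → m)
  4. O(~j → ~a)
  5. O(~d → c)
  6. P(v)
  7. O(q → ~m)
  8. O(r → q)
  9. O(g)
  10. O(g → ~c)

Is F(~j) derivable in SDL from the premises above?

Premise 9 states O(g) outright.
With premise 10, O(g → ~c), the K-axiom yields O(~c).
Premise 5, O(~d → c), contraposes to O(~c → d); with O(~c) we get O(d).
With premise 3, O(d → m), the K-axiom yields O(m).
The contrapositive of premise 7 (O(q → ~m)) is O(m → ~q), and O(m) is already established, so O(~q).
The contrapositive of premise 8 (O(r → q)) is O(~q → ~r), and O(~q) is already established, so O(~r).
From O(~r) and premise 2, O(~r → a), we obtain O(a).
The contrapositive of premise 4 (O(~j → ~a)) is O(a → j), and O(a) is already established, so O(j).
Premises 1, 6 do not contribute to this derivation.
So O(j) holds, i.e. F(~j). The claim follows.

Yes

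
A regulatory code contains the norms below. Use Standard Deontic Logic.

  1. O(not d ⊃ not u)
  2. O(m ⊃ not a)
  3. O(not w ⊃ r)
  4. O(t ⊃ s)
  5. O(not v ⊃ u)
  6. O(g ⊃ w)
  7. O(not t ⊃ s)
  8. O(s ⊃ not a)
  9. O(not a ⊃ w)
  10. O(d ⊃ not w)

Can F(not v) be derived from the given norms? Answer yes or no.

Yes

Premises 4 and 7 are O(t ⊃ s) and O(not t ⊃ s); every ideal world satisfies t or not t, so in either case s holds — hence O(s).
Applying K to premise 8 (O(s ⊃ not a)) and O(s) yields O(not a).
Premise 9 is O(not a ⊃ w); since O(not a), deontic closure gives O(w).
Premise 10, O(d ⊃ not w), contraposes to O(w ⊃ not d); with O(w) we get O(not d).
Applying K to premise 1 (O(not d ⊃ not u)) and O(not d) yields O(not u).
The contrapositive of premise 5 (O(not v ⊃ u)) is O(not u ⊃ v), and O(not u) is already established, so O(v).
Premises 2, 3, 6 do not contribute to this derivation.
So O(v) holds, i.e. F(not v). The claim follows.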